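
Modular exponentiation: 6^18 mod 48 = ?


6^1 mod 48 = 6
6^2 mod 48 = 36
6^3 mod 48 = 24
6^4 mod 48 = 0
6^5 mod 48 = 0
6^6 mod 48 = 0
6^7 mod 48 = 0
6^8 mod 48 = 0
6^9 mod 48 = 0
6^10 mod 48 = 0
6^11 mod 48 = 0
6^12 mod 48 = 0
6^13 mod 48 = 0
6^14 mod 48 = 0
6^15 mod 48 = 0
6^16 mod 48 = 0
6^17 mod 48 = 0
6^18 mod 48 = 0


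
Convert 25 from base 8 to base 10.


25 (base 8) = 21 (decimal)
21 (decimal) = 21 (base 10)


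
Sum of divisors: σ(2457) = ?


Divisors of 2457: 1, 3, 7, 9, 13, 21, 27, 39, 63, 91, 117, 189, 273, 351, 819, 2457
Sum = 1 + 3 + 7 + 9 + 13 + 21 + 27 + 39 + 63 + 91 + 117 + 189 + 273 + 351 + 819 + 2457 = 4480

σ(2457) = 4480


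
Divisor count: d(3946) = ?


3946 = 2^1 × 1973^1
d(3946) = (1+1) × (1+1) = 4

4 divisors


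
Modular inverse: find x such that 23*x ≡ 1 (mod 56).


Use the extended Euclidean algorithm on (56, 23); each row r = 56*s + 23*t:
r=56, s=1, t=0
r=23, s=0, t=1
q=2: r=10, s=1, t=-2   [56*(1) + 23*(-2) = 10]
q=2: r=3, s=-2, t=5   [56*(-2) + 23*(5) = 3]
q=3: r=1, s=7, t=-17   [56*(7) + 23*(-17) = 1]
q=3: r=0, s=-23, t=56   [56*(-23) + 23*(56) = 0]
GCD = 1 with t = -17, so 23*(-17) ≡ 1 (mod 56)
Inverse = -17 mod 56 = 39
Check: 23 * 39 = 897 ≡ 1 (mod 56)

23^(-1) ≡ 39 (mod 56)


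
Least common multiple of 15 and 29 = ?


GCD(15, 29) = 1
LCM = 15*29/1 = 435/1 = 435

LCM = 435


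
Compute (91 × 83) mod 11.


91 × 83 = 7553
7553 mod 11 = 7


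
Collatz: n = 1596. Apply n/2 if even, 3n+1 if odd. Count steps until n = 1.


1596 → 798 → 399 → 1198 → 599 → 1798 → 899 → 2698 → 1349 → 4048 → 2024 → 1012 → 506 → 253 → 760 → 380 → 190 → 95 → 286 → 143 → 430 → 215 → 646 → 323 → 970 → 485 → 1456 → 728 → 364 → 182 → 91 → 274 → 137 → 412 → 206 → 103 → 310 → 155 → 466 → 233 → 700 → 350 → 175 → 526 → 263 → 790 → 395 → 1186 → 593 → 1780 → 890 → 445 → 1336 → 668 → 334 → 167 → 502 → 251 → 754 → 377 → 1132 → 566 → 283 → 850 → 425 → 1276 → 638 → 319 → 958 → 479 → 1438 → 719 → 2158 → 1079 → 3238 → 1619 → 4858 → 2429 → 7288 → 3644 → 1822 → 911 → 2734 → 1367 → 4102 → 2051 → 6154 → 3077 → 9232 → 4616 → 2308 → 1154 → 577 → 1732 → 866 → 433 → 1300 → 650 → 325 → 976 → 488 → 244 → 122 → 61 → 184 → 92 → 46 → 23 → 70 → 35 → 106 → 53 → 160 → 80 → 40 → 20 → 10 → 5 → 16 → 8 → 4 → 2 → 1
Total steps = 122

122 steps


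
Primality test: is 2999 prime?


Check divisors up to sqrt(2999) = 54.7631
No divisors found.
2999 is prime.

Yes, 2999 is prime


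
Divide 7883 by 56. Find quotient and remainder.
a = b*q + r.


7883 = 56 * 140 + 43
Check: 7840 + 43 = 7883

q = 140, r = 43


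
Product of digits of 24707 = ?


2 × 4 × 7 × 0 × 7 = 0


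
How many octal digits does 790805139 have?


790805139 in base 8 = 5710535223
Number of digits = 10

10 digits (base 8)


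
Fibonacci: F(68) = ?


Sequence: 1, 1, 2, 3, 5, 8, 13, 21, 34, 55, 89, 144, 233, 377, 610, 987, 1597, 2584, 4181, 6765, 10946, 17711, 28657, 46368, 75025, 121393, 196418, 317811, 514229, 832040, 1346269, 2178309, 3524578, 5702887, 9227465, 14930352, 24157817, 39088169, 63245986, 102334155, 165580141, 267914296, 433494437, 701408733, 1134903170, 1836311903, 2971215073, 4807526976, 7778742049, 12586269025, 20365011074, 32951280099, 53316291173, 86267571272, 139583862445, 225851433717, 365435296162, 591286729879, 956722026041, 1548008755920, 2504730781961, 4052739537881, 6557470319842, 10610209857723, 17167680177565, 27777890035288, 44945570212853, 72723460248141
F(68) = 72723460248141


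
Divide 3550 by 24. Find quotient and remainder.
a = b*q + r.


3550 = 24 * 147 + 22
Check: 3528 + 22 = 3550

q = 147, r = 22


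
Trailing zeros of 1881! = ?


floor(1881/5) = 376
floor(1881/25) = 75
floor(1881/125) = 15
floor(1881/625) = 3
Total = 469

469 trailing zeros


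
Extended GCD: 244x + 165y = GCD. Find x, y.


Tabular extended Euclidean (each row: r = 244*s + 165*t):
r=244, s=1, t=0
r=165, s=0, t=1
q=1: r=79, s=1, t=-1   [244*(1) + 165*(-1) = 79]
q=2: r=7, s=-2, t=3   [244*(-2) + 165*(3) = 7]
q=11: r=2, s=23, t=-34   [244*(23) + 165*(-34) = 2]
q=3: r=1, s=-71, t=105   [244*(-71) + 165*(105) = 1]
q=2: r=0, s=165, t=-244   [244*(165) + 165*(-244) = 0]
GCD = 1; from the row with r=1: x=-71, y=105
Check: 244*(-71) + 165*(105) = -17324 + 17325 = 1

GCD = 1, x = -71, y = 105


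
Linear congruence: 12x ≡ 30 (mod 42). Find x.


GCD(12, 42) = 6 divides 30
Divide: 2x ≡ 5 (mod 7)
x ≡ 6 (mod 7)


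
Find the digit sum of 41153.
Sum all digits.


4 + 1 + 1 + 5 + 3 = 14


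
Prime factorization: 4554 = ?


4554 / 2 = 2277
2277 / 3 = 759
759 / 3 = 253
253 / 11 = 23
23 / 23 = 1
4554 = 2 × 3^2 × 11 × 23


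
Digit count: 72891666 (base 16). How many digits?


72891666 in base 16 = 4583D12
Number of digits = 7

7 digits (base 16)


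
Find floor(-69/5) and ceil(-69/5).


-69/5 = -13.8000
floor = -14
ceil = -13

floor = -14, ceil = -13


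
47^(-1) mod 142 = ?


Use the extended Euclidean algorithm on (142, 47); each row r = 142*s + 47*t:
r=142, s=1, t=0
r=47, s=0, t=1
q=3: r=1, s=1, t=-3   [142*(1) + 47*(-3) = 1]
q=47: r=0, s=-47, t=142   [142*(-47) + 47*(142) = 0]
GCD = 1 with t = -3, so 47*(-3) ≡ 1 (mod 142)
Inverse = -3 mod 142 = 139
Check: 47 * 139 = 6533 ≡ 1 (mod 142)

47^(-1) ≡ 139 (mod 142)


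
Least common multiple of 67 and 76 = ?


GCD(67, 76) = 1
LCM = 67*76/1 = 5092/1 = 5092

LCM = 5092


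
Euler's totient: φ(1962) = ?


1962 = 2 × 3^2 × 109
Prime factors: 2, 3, 109
φ(1962) = 1962 × (1-1/2) × (1-1/3) × (1-1/109)
= 1962 × 1/2 × 2/3 × 108/109 = 648

φ(1962) = 648


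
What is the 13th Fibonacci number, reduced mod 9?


F(k) mod 9 for k=1..13:
1, 1, 2, 3, 5, 8, 4, 3, 7, 1, 8, 0, 8
F(13) mod 9 = 8


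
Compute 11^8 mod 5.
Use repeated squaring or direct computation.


11^1 mod 5 = 1
11^2 mod 5 = 1
11^3 mod 5 = 1
11^4 mod 5 = 1
11^5 mod 5 = 1
11^6 mod 5 = 1
11^7 mod 5 = 1
11^8 mod 5 = 1


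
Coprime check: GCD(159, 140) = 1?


Euclidean algorithm:
159 = 1 * 140 + 19
140 = 7 * 19 + 7
19 = 2 * 7 + 5
7 = 1 * 5 + 2
5 = 2 * 2 + 1
2 = 2 * 1 + 0
GCD(159, 140) = 1

Yes, coprime (GCD = 1)


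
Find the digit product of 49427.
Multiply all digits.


4 × 9 × 4 × 2 × 7 = 2016


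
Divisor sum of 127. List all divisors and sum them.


Divisors of 127: 1, 127
Sum = 1 + 127 = 128

σ(127) = 128


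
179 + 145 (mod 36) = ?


179 + 145 = 324
324 mod 36 = 0


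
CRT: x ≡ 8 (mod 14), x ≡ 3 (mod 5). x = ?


M = 14*5 = 70
M1 = M/14 = 5, M2 = M/5 = 14
M1^(-1) mod 14 = 3, M2^(-1) mod 5 = 4
x = 8*5*3 + 3*14*4 = 288
288 mod 70 = 8
Check: 8 mod 14 = 8 ✓, 8 mod 5 = 3 ✓

x ≡ 8 (mod 70)


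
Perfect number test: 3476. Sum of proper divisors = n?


Proper divisors of 3476: 1, 2, 4, 11, 22, 44, 79, 158, 316, 869, 1738
Sum = 1 + 2 + 4 + 11 + 22 + 44 + 79 + 158 + 316 + 869 + 1738 = 3244

No, 3476 is not perfect (3244 ≠ 3476)


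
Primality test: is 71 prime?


Check divisors up to sqrt(71) = 8.4261
No divisors found.
71 is prime.

Yes, 71 is prime


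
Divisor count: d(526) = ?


526 = 2^1 × 263^1
d(526) = (1+1) × (1+1) = 4

4 divisors


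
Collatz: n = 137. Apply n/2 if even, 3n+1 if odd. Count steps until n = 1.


137 → 412 → 206 → 103 → 310 → 155 → 466 → 233 → 700 → 350 → 175 → 526 → 263 → 790 → 395 → 1186 → 593 → 1780 → 890 → 445 → 1336 → 668 → 334 → 167 → 502 → 251 → 754 → 377 → 1132 → 566 → 283 → 850 → 425 → 1276 → 638 → 319 → 958 → 479 → 1438 → 719 → 2158 → 1079 → 3238 → 1619 → 4858 → 2429 → 7288 → 3644 → 1822 → 911 → 2734 → 1367 → 4102 → 2051 → 6154 → 3077 → 9232 → 4616 → 2308 → 1154 → 577 → 1732 → 866 → 433 → 1300 → 650 → 325 → 976 → 488 → 244 → 122 → 61 → 184 → 92 → 46 → 23 → 70 → 35 → 106 → 53 → 160 → 80 → 40 → 20 → 10 → 5 → 16 → 8 → 4 → 2 → 1
Total steps = 90

90 steps


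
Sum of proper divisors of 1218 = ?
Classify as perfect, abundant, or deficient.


Proper divisors: 1, 2, 3, 6, 7, 14, 21, 29, 42, 58, 87, 174, 203, 406, 609
Sum = 1 + 2 + 3 + 6 + 7 + 14 + 21 + 29 + 42 + 58 + 87 + 174 + 203 + 406 + 609 = 1662
1662 > 1218 → abundant

s(1218) = 1662 (abundant)


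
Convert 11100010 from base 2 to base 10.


11100010 (base 2) = 226 (decimal)
226 (decimal) = 226 (base 10)


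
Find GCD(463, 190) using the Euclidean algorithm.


463 = 2 * 190 + 83
190 = 2 * 83 + 24
83 = 3 * 24 + 11
24 = 2 * 11 + 2
11 = 5 * 2 + 1
2 = 2 * 1 + 0
GCD = 1


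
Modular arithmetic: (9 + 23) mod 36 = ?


9 + 23 = 32
32 mod 36 = 32


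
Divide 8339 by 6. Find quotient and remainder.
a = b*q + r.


8339 = 6 * 1389 + 5
Check: 8334 + 5 = 8339

q = 1389, r = 5


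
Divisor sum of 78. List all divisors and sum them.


Divisors of 78: 1, 2, 3, 6, 13, 26, 39, 78
Sum = 1 + 2 + 3 + 6 + 13 + 26 + 39 + 78 = 168

σ(78) = 168


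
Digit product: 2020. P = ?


2 × 0 × 2 × 0 = 0


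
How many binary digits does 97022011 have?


97022011 in base 2 = 101110010000111000000111011
Number of digits = 27

27 digits (base 2)


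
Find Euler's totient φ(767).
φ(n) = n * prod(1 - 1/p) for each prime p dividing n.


767 = 13 × 59
Prime factors: 13, 59
φ(767) = 767 × (1-1/13) × (1-1/59)
= 767 × 12/13 × 58/59 = 696

φ(767) = 696


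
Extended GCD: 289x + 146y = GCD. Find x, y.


Tabular extended Euclidean (each row: r = 289*s + 146*t):
r=289, s=1, t=0
r=146, s=0, t=1
q=1: r=143, s=1, t=-1   [289*(1) + 146*(-1) = 143]
q=1: r=3, s=-1, t=2   [289*(-1) + 146*(2) = 3]
q=47: r=2, s=48, t=-95   [289*(48) + 146*(-95) = 2]
q=1: r=1, s=-49, t=97   [289*(-49) + 146*(97) = 1]
q=2: r=0, s=146, t=-289   [289*(146) + 146*(-289) = 0]
GCD = 1; from the row with r=1: x=-49, y=97
Check: 289*(-49) + 146*(97) = -14161 + 14162 = 1

GCD = 1, x = -49, y = 97


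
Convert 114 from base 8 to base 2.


114 (base 8) = 76 (decimal)
76 (decimal) = 1001100 (base 2)


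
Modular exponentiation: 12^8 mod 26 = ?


12^1 mod 26 = 12
12^2 mod 26 = 14
12^3 mod 26 = 12
12^4 mod 26 = 14
12^5 mod 26 = 12
12^6 mod 26 = 14
12^7 mod 26 = 12
12^8 mod 26 = 14


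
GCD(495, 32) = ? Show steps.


495 = 15 * 32 + 15
32 = 2 * 15 + 2
15 = 7 * 2 + 1
2 = 2 * 1 + 0
GCD = 1


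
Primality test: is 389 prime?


Check divisors up to sqrt(389) = 19.7231
No divisors found.
389 is prime.

Yes, 389 is prime


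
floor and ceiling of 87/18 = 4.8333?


87/18 = 4.8333
floor = 4
ceil = 5

floor = 4, ceil = 5


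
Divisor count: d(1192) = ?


1192 = 2^3 × 149^1
d(1192) = (3+1) × (1+1) = 8

8 divisors


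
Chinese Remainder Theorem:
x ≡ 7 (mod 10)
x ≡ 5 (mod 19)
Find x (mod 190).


M = 10*19 = 190
M1 = M/10 = 19, M2 = M/19 = 10
M1^(-1) mod 10 = 9, M2^(-1) mod 19 = 2
x = 7*19*9 + 5*10*2 = 1297
1297 mod 190 = 157
Check: 157 mod 10 = 7 ✓, 157 mod 19 = 5 ✓

x ≡ 157 (mod 190)


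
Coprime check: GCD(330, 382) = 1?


Euclidean algorithm:
382 = 1 * 330 + 52
330 = 6 * 52 + 18
52 = 2 * 18 + 16
18 = 1 * 16 + 2
16 = 8 * 2 + 0
GCD(330, 382) = 2

No, not coprime (GCD = 2)


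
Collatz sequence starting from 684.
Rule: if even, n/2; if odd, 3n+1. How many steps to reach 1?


684 → 342 → 171 → 514 → 257 → 772 → 386 → 193 → 580 → 290 → 145 → 436 → 218 → 109 → 328 → 164 → 82 → 41 → 124 → 62 → 31 → 94 → 47 → 142 → 71 → 214 → 107 → 322 → 161 → 484 → 242 → 121 → 364 → 182 → 91 → 274 → 137 → 412 → 206 → 103 → 310 → 155 → 466 → 233 → 700 → 350 → 175 → 526 → 263 → 790 → 395 → 1186 → 593 → 1780 → 890 → 445 → 1336 → 668 → 334 → 167 → 502 → 251 → 754 → 377 → 1132 → 566 → 283 → 850 → 425 → 1276 → 638 → 319 → 958 → 479 → 1438 → 719 → 2158 → 1079 → 3238 → 1619 → 4858 → 2429 → 7288 → 3644 → 1822 → 911 → 2734 → 1367 → 4102 → 2051 → 6154 → 3077 → 9232 → 4616 → 2308 → 1154 → 577 → 1732 → 866 → 433 → 1300 → 650 → 325 → 976 → 488 → 244 → 122 → 61 → 184 → 92 → 46 → 23 → 70 → 35 → 106 → 53 → 160 → 80 → 40 → 20 → 10 → 5 → 16 → 8 → 4 → 2 → 1
Total steps = 126

126 steps


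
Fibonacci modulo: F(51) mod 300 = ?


F(k) mod 300 for k=1..51:
1, 1, 2, 3, 5, 8, 13, 21, 34, 55, 89, 144, 233, 77, 10, 87, 97, 184, 281, 165, 146, 11, 157, 168, 25, 193, 218, 111, 29, 140, 169, 9, 178, 187, 65, 252, 17, 269, 286, 255, 241, 196, 137, 33, 170, 203, 73, 276, 49, 25, 74
F(51) mod 300 = 74


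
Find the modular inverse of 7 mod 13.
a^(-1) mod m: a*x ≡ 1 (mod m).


Use the extended Euclidean algorithm on (13, 7); each row r = 13*s + 7*t:
r=13, s=1, t=0
r=7, s=0, t=1
q=1: r=6, s=1, t=-1   [13*(1) + 7*(-1) = 6]
q=1: r=1, s=-1, t=2   [13*(-1) + 7*(2) = 1]
q=6: r=0, s=7, t=-13   [13*(7) + 7*(-13) = 0]
GCD = 1 with t = 2, so 7*(2) ≡ 1 (mod 13)
Inverse = 2 mod 13 = 2
Check: 7 * 2 = 14 ≡ 1 (mod 13)

7^(-1) ≡ 2 (mod 13)


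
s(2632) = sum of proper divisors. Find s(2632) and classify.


Proper divisors: 1, 2, 4, 7, 8, 14, 28, 47, 56, 94, 188, 329, 376, 658, 1316
Sum = 1 + 2 + 4 + 7 + 8 + 14 + 28 + 47 + 56 + 94 + 188 + 329 + 376 + 658 + 1316 = 3128
3128 > 2632 → abundant

s(2632) = 3128 (abundant)


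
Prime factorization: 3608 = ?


3608 / 2 = 1804
1804 / 2 = 902
902 / 2 = 451
451 / 11 = 41
41 / 41 = 1
3608 = 2^3 × 11 × 41


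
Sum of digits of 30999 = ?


3 + 0 + 9 + 9 + 9 = 30


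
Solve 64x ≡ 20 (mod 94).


GCD(64, 94) = 2 divides 20
Divide: 32x ≡ 10 (mod 47)
x ≡ 15 (mod 47)


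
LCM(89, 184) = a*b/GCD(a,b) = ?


GCD(89, 184) = 1
LCM = 89*184/1 = 16376/1 = 16376

LCM = 16376


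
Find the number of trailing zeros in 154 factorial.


floor(154/5) = 30
floor(154/25) = 6
floor(154/125) = 1
Total = 37

37 trailing zeros


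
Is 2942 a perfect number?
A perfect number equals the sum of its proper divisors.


Proper divisors of 2942: 1, 2, 1471
Sum = 1 + 2 + 1471 = 1474

No, 2942 is not perfect (1474 ≠ 2942)


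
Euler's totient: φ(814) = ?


814 = 2 × 11 × 37
Prime factors: 2, 11, 37
φ(814) = 814 × (1-1/2) × (1-1/11) × (1-1/37)
= 814 × 1/2 × 10/11 × 36/37 = 360

φ(814) = 360


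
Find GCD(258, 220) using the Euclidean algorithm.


258 = 1 * 220 + 38
220 = 5 * 38 + 30
38 = 1 * 30 + 8
30 = 3 * 8 + 6
8 = 1 * 6 + 2
6 = 3 * 2 + 0
GCD = 2


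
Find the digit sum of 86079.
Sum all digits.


8 + 6 + 0 + 7 + 9 = 30


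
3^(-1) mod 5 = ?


Use the extended Euclidean algorithm on (5, 3); each row r = 5*s + 3*t:
r=5, s=1, t=0
r=3, s=0, t=1
q=1: r=2, s=1, t=-1   [5*(1) + 3*(-1) = 2]
q=1: r=1, s=-1, t=2   [5*(-1) + 3*(2) = 1]
q=2: r=0, s=3, t=-5   [5*(3) + 3*(-5) = 0]
GCD = 1 with t = 2, so 3*(2) ≡ 1 (mod 5)
Inverse = 2 mod 5 = 2
Check: 3 * 2 = 6 ≡ 1 (mod 5)

3^(-1) ≡ 2 (mod 5)


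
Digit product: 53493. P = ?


5 × 3 × 4 × 9 × 3 = 1620


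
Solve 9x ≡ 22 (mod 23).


GCD(9, 23) = 1, unique solution
a^(-1) mod 23 = 18
x = 18 * 22 mod 23 = 5

x ≡ 5 (mod 23)


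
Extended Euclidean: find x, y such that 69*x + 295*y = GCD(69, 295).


Tabular extended Euclidean (each row: r = 69*s + 295*t):
r=69, s=1, t=0
r=295, s=0, t=1
q=0: r=69, s=1, t=0   [69*(1) + 295*(0) = 69]
q=4: r=19, s=-4, t=1   [69*(-4) + 295*(1) = 19]
q=3: r=12, s=13, t=-3   [69*(13) + 295*(-3) = 12]
q=1: r=7, s=-17, t=4   [69*(-17) + 295*(4) = 7]
q=1: r=5, s=30, t=-7   [69*(30) + 295*(-7) = 5]
q=1: r=2, s=-47, t=11   [69*(-47) + 295*(11) = 2]
q=2: r=1, s=124, t=-29   [69*(124) + 295*(-29) = 1]
q=2: r=0, s=-295, t=69   [69*(-295) + 295*(69) = 0]
GCD = 1; from the row with r=1: x=124, y=-29
Check: 69*(124) + 295*(-29) = 8556 - 8555 = 1

GCD = 1, x = 124, y = -29


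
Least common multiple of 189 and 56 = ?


GCD(189, 56) = 7
LCM = 189*56/7 = 10584/7 = 1512

LCM = 1512


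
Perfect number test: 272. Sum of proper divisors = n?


Proper divisors of 272: 1, 2, 4, 8, 16, 17, 34, 68, 136
Sum = 1 + 2 + 4 + 8 + 16 + 17 + 34 + 68 + 136 = 286

No, 272 is not perfect (286 ≠ 272)


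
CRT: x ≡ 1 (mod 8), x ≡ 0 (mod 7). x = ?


M = 8*7 = 56
M1 = M/8 = 7, M2 = M/7 = 8
M1^(-1) mod 8 = 7, M2^(-1) mod 7 = 1
x = 1*7*7 + 0*8*1 = 49
49 mod 56 = 49
Check: 49 mod 8 = 1 ✓, 49 mod 7 = 0 ✓

x ≡ 49 (mod 56)


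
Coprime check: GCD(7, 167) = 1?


Euclidean algorithm:
167 = 23 * 7 + 6
7 = 1 * 6 + 1
6 = 6 * 1 + 0
GCD(7, 167) = 1

Yes, coprime (GCD = 1)


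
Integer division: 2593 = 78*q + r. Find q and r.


2593 = 78 * 33 + 19
Check: 2574 + 19 = 2593

q = 33, r = 19


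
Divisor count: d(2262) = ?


2262 = 2^1 × 3^1 × 13^1 × 29^1
d(2262) = (1+1) × (1+1) × (1+1) × (1+1) = 16

16 divisors


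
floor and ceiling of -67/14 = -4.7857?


-67/14 = -4.7857
floor = -5
ceil = -4

floor = -5, ceil = -4


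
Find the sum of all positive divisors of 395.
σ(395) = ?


Divisors of 395: 1, 5, 79, 395
Sum = 1 + 5 + 79 + 395 = 480

σ(395) = 480


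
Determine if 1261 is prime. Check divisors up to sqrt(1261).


1261 / 13 = 97 (exact division)
1261 is NOT prime.

No, 1261 is not prime


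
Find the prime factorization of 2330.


2330 / 2 = 1165
1165 / 5 = 233
233 / 233 = 1
2330 = 2 × 5 × 233


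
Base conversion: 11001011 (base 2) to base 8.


11001011 (base 2) = 203 (decimal)
203 (decimal) = 313 (base 8)


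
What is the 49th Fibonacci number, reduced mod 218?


F(k) mod 218 for k=1..49:
1, 1, 2, 3, 5, 8, 13, 21, 34, 55, 89, 144, 15, 159, 174, 115, 71, 186, 39, 7, 46, 53, 99, 152, 33, 185, 0, 185, 185, 152, 119, 53, 172, 7, 179, 186, 147, 115, 44, 159, 203, 144, 129, 55, 184, 21, 205, 8, 213
F(49) mod 218 = 213


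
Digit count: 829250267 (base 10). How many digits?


829250267 has 9 digits in base 10
floor(log10(829250267)) + 1 = floor(8.9187) + 1 = 9

9 digits (base 10)


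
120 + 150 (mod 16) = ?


120 + 150 = 270
270 mod 16 = 14


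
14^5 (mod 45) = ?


14^1 mod 45 = 14
14^2 mod 45 = 16
14^3 mod 45 = 44
14^4 mod 45 = 31
14^5 mod 45 = 29


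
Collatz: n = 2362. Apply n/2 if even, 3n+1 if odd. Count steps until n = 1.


2362 → 1181 → 3544 → 1772 → 886 → 443 → 1330 → 665 → 1996 → 998 → 499 → 1498 → 749 → 2248 → 1124 → 562 → 281 → 844 → 422 → 211 → 634 → 317 → 952 → 476 → 238 → 119 → 358 → 179 → 538 → 269 → 808 → 404 → 202 → 101 → 304 → 152 → 76 → 38 → 19 → 58 → 29 → 88 → 44 → 22 → 11 → 34 → 17 → 52 → 26 → 13 → 40 → 20 → 10 → 5 → 16 → 8 → 4 → 2 → 1
Total steps = 58

58 steps


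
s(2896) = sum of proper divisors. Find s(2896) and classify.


Proper divisors: 1, 2, 4, 8, 16, 181, 362, 724, 1448
Sum = 1 + 2 + 4 + 8 + 16 + 181 + 362 + 724 + 1448 = 2746
2746 < 2896 → deficient

s(2896) = 2746 (deficient)


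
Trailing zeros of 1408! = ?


floor(1408/5) = 281
floor(1408/25) = 56
floor(1408/125) = 11
floor(1408/625) = 2
Total = 350

350 trailing zeros


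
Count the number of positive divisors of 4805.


4805 = 5^1 × 31^2
d(4805) = (1+1) × (2+1) = 6

6 divisors


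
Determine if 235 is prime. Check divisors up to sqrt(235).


235 / 5 = 47 (exact division)
235 is NOT prime.

No, 235 is not prime


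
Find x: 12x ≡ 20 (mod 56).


GCD(12, 56) = 4 divides 20
Divide: 3x ≡ 5 (mod 14)
x ≡ 11 (mod 14)


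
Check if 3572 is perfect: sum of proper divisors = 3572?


Proper divisors of 3572: 1, 2, 4, 19, 38, 47, 76, 94, 188, 893, 1786
Sum = 1 + 2 + 4 + 19 + 38 + 47 + 76 + 94 + 188 + 893 + 1786 = 3148

No, 3572 is not perfect (3148 ≠ 3572)


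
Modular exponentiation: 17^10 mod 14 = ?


17^1 mod 14 = 3
17^2 mod 14 = 9
17^3 mod 14 = 13
17^4 mod 14 = 11
17^5 mod 14 = 5
17^6 mod 14 = 1
17^7 mod 14 = 3
17^8 mod 14 = 9
17^9 mod 14 = 13
17^10 mod 14 = 11


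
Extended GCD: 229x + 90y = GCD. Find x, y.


Tabular extended Euclidean (each row: r = 229*s + 90*t):
r=229, s=1, t=0
r=90, s=0, t=1
q=2: r=49, s=1, t=-2   [229*(1) + 90*(-2) = 49]
q=1: r=41, s=-1, t=3   [229*(-1) + 90*(3) = 41]
q=1: r=8, s=2, t=-5   [229*(2) + 90*(-5) = 8]
q=5: r=1, s=-11, t=28   [229*(-11) + 90*(28) = 1]
q=8: r=0, s=90, t=-229   [229*(90) + 90*(-229) = 0]
GCD = 1; from the row with r=1: x=-11, y=28
Check: 229*(-11) + 90*(28) = -2519 + 2520 = 1

GCD = 1, x = -11, y = 28


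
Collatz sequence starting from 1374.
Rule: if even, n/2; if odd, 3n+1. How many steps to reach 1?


1374 → 687 → 2062 → 1031 → 3094 → 1547 → 4642 → 2321 → 6964 → 3482 → 1741 → 5224 → 2612 → 1306 → 653 → 1960 → 980 → 490 → 245 → 736 → 368 → 184 → 92 → 46 → 23 → 70 → 35 → 106 → 53 → 160 → 80 → 40 → 20 → 10 → 5 → 16 → 8 → 4 → 2 → 1
Total steps = 39

39 steps


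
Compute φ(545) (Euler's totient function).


545 = 5 × 109
Prime factors: 5, 109
φ(545) = 545 × (1-1/5) × (1-1/109)
= 545 × 4/5 × 108/109 = 432

φ(545) = 432


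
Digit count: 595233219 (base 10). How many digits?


595233219 has 9 digits in base 10
floor(log10(595233219)) + 1 = floor(8.7747) + 1 = 9

9 digits (base 10)


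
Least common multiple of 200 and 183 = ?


GCD(200, 183) = 1
LCM = 200*183/1 = 36600/1 = 36600

LCM = 36600


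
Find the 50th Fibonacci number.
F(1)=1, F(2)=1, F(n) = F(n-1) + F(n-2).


Sequence: 1, 1, 2, 3, 5, 8, 13, 21, 34, 55, 89, 144, 233, 377, 610, 987, 1597, 2584, 4181, 6765, 10946, 17711, 28657, 46368, 75025, 121393, 196418, 317811, 514229, 832040, 1346269, 2178309, 3524578, 5702887, 9227465, 14930352, 24157817, 39088169, 63245986, 102334155, 165580141, 267914296, 433494437, 701408733, 1134903170, 1836311903, 2971215073, 4807526976, 7778742049, 12586269025
F(50) = 12586269025


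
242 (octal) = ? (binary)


242 (base 8) = 162 (decimal)
162 (decimal) = 10100010 (base 2)


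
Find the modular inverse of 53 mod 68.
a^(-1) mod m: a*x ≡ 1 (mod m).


Use the extended Euclidean algorithm on (68, 53); each row r = 68*s + 53*t:
r=68, s=1, t=0
r=53, s=0, t=1
q=1: r=15, s=1, t=-1   [68*(1) + 53*(-1) = 15]
q=3: r=8, s=-3, t=4   [68*(-3) + 53*(4) = 8]
q=1: r=7, s=4, t=-5   [68*(4) + 53*(-5) = 7]
q=1: r=1, s=-7, t=9   [68*(-7) + 53*(9) = 1]
q=7: r=0, s=53, t=-68   [68*(53) + 53*(-68) = 0]
GCD = 1 with t = 9, so 53*(9) ≡ 1 (mod 68)
Inverse = 9 mod 68 = 9
Check: 53 * 9 = 477 ≡ 1 (mod 68)

53^(-1) ≡ 9 (mod 68)


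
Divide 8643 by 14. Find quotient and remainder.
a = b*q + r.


8643 = 14 * 617 + 5
Check: 8638 + 5 = 8643

q = 617, r = 5


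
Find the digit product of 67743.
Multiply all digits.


6 × 7 × 7 × 4 × 3 = 3528


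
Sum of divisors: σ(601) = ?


Divisors of 601: 1, 601
Sum = 1 + 601 = 602

σ(601) = 602


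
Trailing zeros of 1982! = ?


floor(1982/5) = 396
floor(1982/25) = 79
floor(1982/125) = 15
floor(1982/625) = 3
Total = 493

493 trailing zeros


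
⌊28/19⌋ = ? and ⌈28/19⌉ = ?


28/19 = 1.4737
floor = 1
ceil = 2

floor = 1, ceil = 2


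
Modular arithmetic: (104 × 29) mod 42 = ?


104 × 29 = 3016
3016 mod 42 = 34


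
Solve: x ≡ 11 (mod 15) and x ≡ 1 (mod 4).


M = 15*4 = 60
M1 = M/15 = 4, M2 = M/4 = 15
M1^(-1) mod 15 = 4, M2^(-1) mod 4 = 3
x = 11*4*4 + 1*15*3 = 221
221 mod 60 = 41
Check: 41 mod 15 = 11 ✓, 41 mod 4 = 1 ✓

x ≡ 41 (mod 60)


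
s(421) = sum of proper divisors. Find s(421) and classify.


Proper divisors: 1
Sum = 1 = 1
1 < 421 → deficient

s(421) = 1 (deficient)


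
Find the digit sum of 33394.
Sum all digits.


3 + 3 + 3 + 9 + 4 = 22


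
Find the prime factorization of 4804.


4804 / 2 = 2402
2402 / 2 = 1201
1201 / 1201 = 1
4804 = 2^2 × 1201


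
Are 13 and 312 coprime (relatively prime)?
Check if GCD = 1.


Euclidean algorithm:
312 = 24 * 13 + 0
GCD(13, 312) = 13

No, not coprime (GCD = 13)


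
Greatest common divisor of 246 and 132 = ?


246 = 1 * 132 + 114
132 = 1 * 114 + 18
114 = 6 * 18 + 6
18 = 3 * 6 + 0
GCD = 6


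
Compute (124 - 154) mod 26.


124 - 154 = -30
-30 mod 26 = 22


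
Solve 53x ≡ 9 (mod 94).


GCD(53, 94) = 1, unique solution
a^(-1) mod 94 = 55
x = 55 * 9 mod 94 = 25

x ≡ 25 (mod 94)


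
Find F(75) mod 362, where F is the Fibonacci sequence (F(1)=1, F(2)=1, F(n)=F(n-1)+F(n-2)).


F(k) mod 362 for k=1..75:
1, 1, 2, 3, 5, 8, 13, 21, 34, 55, 89, 144, 233, 15, 248, 263, 149, 50, 199, 249, 86, 335, 59, 32, 91, 123, 214, 337, 189, 164, 353, 155, 146, 301, 85, 24, 109, 133, 242, 13, 255, 268, 161, 67, 228, 295, 161, 94, 255, 349, 242, 229, 109, 338, 85, 61, 146, 207, 353, 198, 189, 25, 214, 239, 91, 330, 59, 27, 86, 113, 199, 312, 149, 99, 248
F(75) mod 362 = 248


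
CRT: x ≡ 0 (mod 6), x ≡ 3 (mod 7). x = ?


M = 6*7 = 42
M1 = M/6 = 7, M2 = M/7 = 6
M1^(-1) mod 6 = 1, M2^(-1) mod 7 = 6
x = 0*7*1 + 3*6*6 = 108
108 mod 42 = 24
Check: 24 mod 6 = 0 ✓, 24 mod 7 = 3 ✓

x ≡ 24 (mod 42)


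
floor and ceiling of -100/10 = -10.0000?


-100/10 = -10.0000
floor = -10
ceil = -10

floor = -10, ceil = -10


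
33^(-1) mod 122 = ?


Use the extended Euclidean algorithm on (122, 33); each row r = 122*s + 33*t:
r=122, s=1, t=0
r=33, s=0, t=1
q=3: r=23, s=1, t=-3   [122*(1) + 33*(-3) = 23]
q=1: r=10, s=-1, t=4   [122*(-1) + 33*(4) = 10]
q=2: r=3, s=3, t=-11   [122*(3) + 33*(-11) = 3]
q=3: r=1, s=-10, t=37   [122*(-10) + 33*(37) = 1]
q=3: r=0, s=33, t=-122   [122*(33) + 33*(-122) = 0]
GCD = 1 with t = 37, so 33*(37) ≡ 1 (mod 122)
Inverse = 37 mod 122 = 37
Check: 33 * 37 = 1221 ≡ 1 (mod 122)

33^(-1) ≡ 37 (mod 122)


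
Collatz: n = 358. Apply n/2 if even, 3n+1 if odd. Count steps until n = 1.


358 → 179 → 538 → 269 → 808 → 404 → 202 → 101 → 304 → 152 → 76 → 38 → 19 → 58 → 29 → 88 → 44 → 22 → 11 → 34 → 17 → 52 → 26 → 13 → 40 → 20 → 10 → 5 → 16 → 8 → 4 → 2 → 1
Total steps = 32

32 steps


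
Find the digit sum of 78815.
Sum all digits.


7 + 8 + 8 + 1 + 5 = 29


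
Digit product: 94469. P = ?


9 × 4 × 4 × 6 × 9 = 7776


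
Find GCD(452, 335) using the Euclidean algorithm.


452 = 1 * 335 + 117
335 = 2 * 117 + 101
117 = 1 * 101 + 16
101 = 6 * 16 + 5
16 = 3 * 5 + 1
5 = 5 * 1 + 0
GCD = 1


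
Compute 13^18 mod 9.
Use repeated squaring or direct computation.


13^1 mod 9 = 4
13^2 mod 9 = 7
13^3 mod 9 = 1
13^4 mod 9 = 4
13^5 mod 9 = 7
13^6 mod 9 = 1
13^7 mod 9 = 4
13^8 mod 9 = 7
13^9 mod 9 = 1
13^10 mod 9 = 4
13^11 mod 9 = 7
13^12 mod 9 = 1
13^13 mod 9 = 4
13^14 mod 9 = 7
13^15 mod 9 = 1
13^16 mod 9 = 4
13^17 mod 9 = 7
13^18 mod 9 = 1


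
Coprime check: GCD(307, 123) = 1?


Euclidean algorithm:
307 = 2 * 123 + 61
123 = 2 * 61 + 1
61 = 61 * 1 + 0
GCD(307, 123) = 1

Yes, coprime (GCD = 1)


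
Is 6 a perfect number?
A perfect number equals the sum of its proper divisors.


Proper divisors of 6: 1, 2, 3
Sum = 1 + 2 + 3 = 6

Yes, 6 is perfect (6 = 6)


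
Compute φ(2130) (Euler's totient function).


2130 = 2 × 3 × 5 × 71
Prime factors: 2, 3, 5, 71
φ(2130) = 2130 × (1-1/2) × (1-1/3) × (1-1/5) × (1-1/71)
= 2130 × 1/2 × 2/3 × 4/5 × 70/71 = 560

φ(2130) = 560


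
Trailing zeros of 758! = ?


floor(758/5) = 151
floor(758/25) = 30
floor(758/125) = 6
floor(758/625) = 1
Total = 188

188 trailing zeros


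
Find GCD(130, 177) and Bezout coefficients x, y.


Tabular extended Euclidean (each row: r = 130*s + 177*t):
r=130, s=1, t=0
r=177, s=0, t=1
q=0: r=130, s=1, t=0   [130*(1) + 177*(0) = 130]
q=1: r=47, s=-1, t=1   [130*(-1) + 177*(1) = 47]
q=2: r=36, s=3, t=-2   [130*(3) + 177*(-2) = 36]
q=1: r=11, s=-4, t=3   [130*(-4) + 177*(3) = 11]
q=3: r=3, s=15, t=-11   [130*(15) + 177*(-11) = 3]
q=3: r=2, s=-49, t=36   [130*(-49) + 177*(36) = 2]
q=1: r=1, s=64, t=-47   [130*(64) + 177*(-47) = 1]
q=2: r=0, s=-177, t=130   [130*(-177) + 177*(130) = 0]
GCD = 1; from the row with r=1: x=64, y=-47
Check: 130*(64) + 177*(-47) = 8320 - 8319 = 1

GCD = 1, x = 64, y = -47


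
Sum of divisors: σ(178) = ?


Divisors of 178: 1, 2, 89, 178
Sum = 1 + 2 + 89 + 178 = 270

σ(178) = 270


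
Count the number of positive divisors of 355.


355 = 5^1 × 71^1
d(355) = (1+1) × (1+1) = 4

4 divisors


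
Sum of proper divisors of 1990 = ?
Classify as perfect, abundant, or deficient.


Proper divisors: 1, 2, 5, 10, 199, 398, 995
Sum = 1 + 2 + 5 + 10 + 199 + 398 + 995 = 1610
1610 < 1990 → deficient

s(1990) = 1610 (deficient)


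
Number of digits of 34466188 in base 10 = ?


34466188 has 8 digits in base 10
floor(log10(34466188)) + 1 = floor(7.5374) + 1 = 8

8 digits (base 10)


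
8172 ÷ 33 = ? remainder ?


8172 = 33 * 247 + 21
Check: 8151 + 21 = 8172

q = 247, r = 21


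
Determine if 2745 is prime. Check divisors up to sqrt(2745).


2745 / 3 = 915 (exact division)
2745 is NOT prime.

No, 2745 is not prime


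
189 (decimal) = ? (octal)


189 (base 10) = 189 (decimal)
189 (decimal) = 275 (base 8)


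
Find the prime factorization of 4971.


4971 / 3 = 1657
1657 / 1657 = 1
4971 = 3 × 1657


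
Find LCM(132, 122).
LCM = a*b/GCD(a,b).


GCD(132, 122) = 2
LCM = 132*122/2 = 16104/2 = 8052

LCM = 8052


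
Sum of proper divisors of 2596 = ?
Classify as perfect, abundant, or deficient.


Proper divisors: 1, 2, 4, 11, 22, 44, 59, 118, 236, 649, 1298
Sum = 1 + 2 + 4 + 11 + 22 + 44 + 59 + 118 + 236 + 649 + 1298 = 2444
2444 < 2596 → deficient

s(2596) = 2444 (deficient)


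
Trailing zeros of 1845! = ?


floor(1845/5) = 369
floor(1845/25) = 73
floor(1845/125) = 14
floor(1845/625) = 2
Total = 458

458 trailing zeros


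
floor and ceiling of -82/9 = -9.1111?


-82/9 = -9.1111
floor = -10
ceil = -9

floor = -10, ceil = -9


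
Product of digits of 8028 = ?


8 × 0 × 2 × 8 = 0


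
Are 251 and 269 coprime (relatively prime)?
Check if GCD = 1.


Euclidean algorithm:
269 = 1 * 251 + 18
251 = 13 * 18 + 17
18 = 1 * 17 + 1
17 = 17 * 1 + 0
GCD(251, 269) = 1

Yes, coprime (GCD = 1)


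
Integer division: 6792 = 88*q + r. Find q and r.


6792 = 88 * 77 + 16
Check: 6776 + 16 = 6792

q = 77, r = 16


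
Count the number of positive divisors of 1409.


1409 = 1409^1
d(1409) = (1+1) = 2

2 divisors


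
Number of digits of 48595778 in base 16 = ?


48595778 in base 16 = 2E58342
Number of digits = 7

7 digits (base 16)


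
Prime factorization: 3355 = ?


3355 / 5 = 671
671 / 11 = 61
61 / 61 = 1
3355 = 5 × 11 × 61


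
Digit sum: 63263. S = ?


6 + 3 + 2 + 6 + 3 = 20


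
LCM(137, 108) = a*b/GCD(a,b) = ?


GCD(137, 108) = 1
LCM = 137*108/1 = 14796/1 = 14796

LCM = 14796


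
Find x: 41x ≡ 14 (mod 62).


GCD(41, 62) = 1, unique solution
a^(-1) mod 62 = 59
x = 59 * 14 mod 62 = 20

x ≡ 20 (mod 62)


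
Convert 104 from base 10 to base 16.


104 (base 10) = 104 (decimal)
104 (decimal) = 68 (base 16)


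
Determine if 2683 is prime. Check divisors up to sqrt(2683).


Check divisors up to sqrt(2683) = 51.7977
No divisors found.
2683 is prime.

Yes, 2683 is prime


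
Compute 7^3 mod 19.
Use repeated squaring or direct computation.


7^1 mod 19 = 7
7^2 mod 19 = 11
7^3 mod 19 = 1


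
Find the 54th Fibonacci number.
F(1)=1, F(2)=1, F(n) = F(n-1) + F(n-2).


Sequence: 1, 1, 2, 3, 5, 8, 13, 21, 34, 55, 89, 144, 233, 377, 610, 987, 1597, 2584, 4181, 6765, 10946, 17711, 28657, 46368, 75025, 121393, 196418, 317811, 514229, 832040, 1346269, 2178309, 3524578, 5702887, 9227465, 14930352, 24157817, 39088169, 63245986, 102334155, 165580141, 267914296, 433494437, 701408733, 1134903170, 1836311903, 2971215073, 4807526976, 7778742049, 12586269025, 20365011074, 32951280099, 53316291173, 86267571272
F(54) = 86267571272


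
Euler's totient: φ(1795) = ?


1795 = 5 × 359
Prime factors: 5, 359
φ(1795) = 1795 × (1-1/5) × (1-1/359)
= 1795 × 4/5 × 358/359 = 1432

φ(1795) = 1432


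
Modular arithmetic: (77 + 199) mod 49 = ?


77 + 199 = 276
276 mod 49 = 31


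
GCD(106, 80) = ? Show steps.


106 = 1 * 80 + 26
80 = 3 * 26 + 2
26 = 13 * 2 + 0
GCD = 2


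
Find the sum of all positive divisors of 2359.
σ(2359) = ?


Divisors of 2359: 1, 7, 337, 2359
Sum = 1 + 7 + 337 + 2359 = 2704

σ(2359) = 2704


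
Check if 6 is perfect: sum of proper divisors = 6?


Proper divisors of 6: 1, 2, 3
Sum = 1 + 2 + 3 = 6

Yes, 6 is perfect (6 = 6)


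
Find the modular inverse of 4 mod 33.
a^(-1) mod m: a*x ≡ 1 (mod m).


Use the extended Euclidean algorithm on (33, 4); each row r = 33*s + 4*t:
r=33, s=1, t=0
r=4, s=0, t=1
q=8: r=1, s=1, t=-8   [33*(1) + 4*(-8) = 1]
q=4: r=0, s=-4, t=33   [33*(-4) + 4*(33) = 0]
GCD = 1 with t = -8, so 4*(-8) ≡ 1 (mod 33)
Inverse = -8 mod 33 = 25
Check: 4 * 25 = 100 ≡ 1 (mod 33)

4^(-1) ≡ 25 (mod 33)


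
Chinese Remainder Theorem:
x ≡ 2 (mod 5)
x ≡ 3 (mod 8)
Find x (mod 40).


M = 5*8 = 40
M1 = M/5 = 8, M2 = M/8 = 5
M1^(-1) mod 5 = 2, M2^(-1) mod 8 = 5
x = 2*8*2 + 3*5*5 = 107
107 mod 40 = 27
Check: 27 mod 5 = 2 ✓, 27 mod 8 = 3 ✓

x ≡ 27 (mod 40)


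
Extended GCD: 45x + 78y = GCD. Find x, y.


Tabular extended Euclidean (each row: r = 45*s + 78*t):
r=45, s=1, t=0
r=78, s=0, t=1
q=0: r=45, s=1, t=0   [45*(1) + 78*(0) = 45]
q=1: r=33, s=-1, t=1   [45*(-1) + 78*(1) = 33]
q=1: r=12, s=2, t=-1   [45*(2) + 78*(-1) = 12]
q=2: r=9, s=-5, t=3   [45*(-5) + 78*(3) = 9]
q=1: r=3, s=7, t=-4   [45*(7) + 78*(-4) = 3]
q=3: r=0, s=-26, t=15   [45*(-26) + 78*(15) = 0]
GCD = 3; from the row with r=3: x=7, y=-4
Check: 45*(7) + 78*(-4) = 315 - 312 = 3

GCD = 3, x = 7, y = -4


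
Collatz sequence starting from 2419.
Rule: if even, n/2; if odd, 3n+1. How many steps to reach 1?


2419 → 7258 → 3629 → 10888 → 5444 → 2722 → 1361 → 4084 → 2042 → 1021 → 3064 → 1532 → 766 → 383 → 1150 → 575 → 1726 → 863 → 2590 → 1295 → 3886 → 1943 → 5830 → 2915 → 8746 → 4373 → 13120 → 6560 → 3280 → 1640 → 820 → 410 → 205 → 616 → 308 → 154 → 77 → 232 → 116 → 58 → 29 → 88 → 44 → 22 → 11 → 34 → 17 → 52 → 26 → 13 → 40 → 20 → 10 → 5 → 16 → 8 → 4 → 2 → 1
Total steps = 58

58 steps


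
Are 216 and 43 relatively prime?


Euclidean algorithm:
216 = 5 * 43 + 1
43 = 43 * 1 + 0
GCD(216, 43) = 1

Yes, coprime (GCD = 1)


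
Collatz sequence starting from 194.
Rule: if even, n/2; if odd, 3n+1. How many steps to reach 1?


194 → 97 → 292 → 146 → 73 → 220 → 110 → 55 → 166 → 83 → 250 → 125 → 376 → 188 → 94 → 47 → 142 → 71 → 214 → 107 → 322 → 161 → 484 → 242 → 121 → 364 → 182 → 91 → 274 → 137 → 412 → 206 → 103 → 310 → 155 → 466 → 233 → 700 → 350 → 175 → 526 → 263 → 790 → 395 → 1186 → 593 → 1780 → 890 → 445 → 1336 → 668 → 334 → 167 → 502 → 251 → 754 → 377 → 1132 → 566 → 283 → 850 → 425 → 1276 → 638 → 319 → 958 → 479 → 1438 → 719 → 2158 → 1079 → 3238 → 1619 → 4858 → 2429 → 7288 → 3644 → 1822 → 911 → 2734 → 1367 → 4102 → 2051 → 6154 → 3077 → 9232 → 4616 → 2308 → 1154 → 577 → 1732 → 866 → 433 → 1300 → 650 → 325 → 976 → 488 → 244 → 122 → 61 → 184 → 92 → 46 → 23 → 70 → 35 → 106 → 53 → 160 → 80 → 40 → 20 → 10 → 5 → 16 → 8 → 4 → 2 → 1
Total steps = 119

119 steps


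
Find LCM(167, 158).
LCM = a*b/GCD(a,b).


GCD(167, 158) = 1
LCM = 167*158/1 = 26386/1 = 26386

LCM = 26386


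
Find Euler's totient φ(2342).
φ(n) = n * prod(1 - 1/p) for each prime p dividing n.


2342 = 2 × 1171
Prime factors: 2, 1171
φ(2342) = 2342 × (1-1/2) × (1-1/1171)
= 2342 × 1/2 × 1170/1171 = 1170

φ(2342) = 1170


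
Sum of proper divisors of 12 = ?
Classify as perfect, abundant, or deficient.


Proper divisors: 1, 2, 3, 4, 6
Sum = 1 + 2 + 3 + 4 + 6 = 16
16 > 12 → abundant

s(12) = 16 (abundant)


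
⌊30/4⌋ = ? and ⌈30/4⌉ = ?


30/4 = 7.5000
floor = 7
ceil = 8

floor = 7, ceil = 8


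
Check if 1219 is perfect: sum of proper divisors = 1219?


Proper divisors of 1219: 1, 23, 53
Sum = 1 + 23 + 53 = 77

No, 1219 is not perfect (77 ≠ 1219)


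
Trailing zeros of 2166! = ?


floor(2166/5) = 433
floor(2166/25) = 86
floor(2166/125) = 17
floor(2166/625) = 3
Total = 539

539 trailing zeros


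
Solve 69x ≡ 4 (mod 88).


GCD(69, 88) = 1, unique solution
a^(-1) mod 88 = 37
x = 37 * 4 mod 88 = 60

x ≡ 60 (mod 88)


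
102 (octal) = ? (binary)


102 (base 8) = 66 (decimal)
66 (decimal) = 1000010 (base 2)


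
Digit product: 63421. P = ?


6 × 3 × 4 × 2 × 1 = 144


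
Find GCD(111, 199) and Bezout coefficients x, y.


Tabular extended Euclidean (each row: r = 111*s + 199*t):
r=111, s=1, t=0
r=199, s=0, t=1
q=0: r=111, s=1, t=0   [111*(1) + 199*(0) = 111]
q=1: r=88, s=-1, t=1   [111*(-1) + 199*(1) = 88]
q=1: r=23, s=2, t=-1   [111*(2) + 199*(-1) = 23]
q=3: r=19, s=-7, t=4   [111*(-7) + 199*(4) = 19]
q=1: r=4, s=9, t=-5   [111*(9) + 199*(-5) = 4]
q=4: r=3, s=-43, t=24   [111*(-43) + 199*(24) = 3]
q=1: r=1, s=52, t=-29   [111*(52) + 199*(-29) = 1]
q=3: r=0, s=-199, t=111   [111*(-199) + 199*(111) = 0]
GCD = 1; from the row with r=1: x=52, y=-29
Check: 111*(52) + 199*(-29) = 5772 - 5771 = 1

GCD = 1, x = 52, y = -29


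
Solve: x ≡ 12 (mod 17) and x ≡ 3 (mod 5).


M = 17*5 = 85
M1 = M/17 = 5, M2 = M/5 = 17
M1^(-1) mod 17 = 7, M2^(-1) mod 5 = 3
x = 12*5*7 + 3*17*3 = 573
573 mod 85 = 63
Check: 63 mod 17 = 12 ✓, 63 mod 5 = 3 ✓

x ≡ 63 (mod 85)


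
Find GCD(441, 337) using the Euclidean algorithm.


441 = 1 * 337 + 104
337 = 3 * 104 + 25
104 = 4 * 25 + 4
25 = 6 * 4 + 1
4 = 4 * 1 + 0
GCD = 1


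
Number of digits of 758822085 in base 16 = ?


758822085 in base 16 = 2D3AB4C5
Number of digits = 8

8 digits (base 16)


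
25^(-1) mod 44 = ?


Use the extended Euclidean algorithm on (44, 25); each row r = 44*s + 25*t:
r=44, s=1, t=0
r=25, s=0, t=1
q=1: r=19, s=1, t=-1   [44*(1) + 25*(-1) = 19]
q=1: r=6, s=-1, t=2   [44*(-1) + 25*(2) = 6]
q=3: r=1, s=4, t=-7   [44*(4) + 25*(-7) = 1]
q=6: r=0, s=-25, t=44   [44*(-25) + 25*(44) = 0]
GCD = 1 with t = -7, so 25*(-7) ≡ 1 (mod 44)
Inverse = -7 mod 44 = 37
Check: 25 * 37 = 925 ≡ 1 (mod 44)

25^(-1) ≡ 37 (mod 44)


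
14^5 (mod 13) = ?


14^1 mod 13 = 1
14^2 mod 13 = 1
14^3 mod 13 = 1
14^4 mod 13 = 1
14^5 mod 13 = 1


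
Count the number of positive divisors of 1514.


1514 = 2^1 × 757^1
d(1514) = (1+1) × (1+1) = 4

4 divisors


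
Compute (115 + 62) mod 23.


115 + 62 = 177
177 mod 23 = 16


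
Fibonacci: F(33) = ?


Sequence: 1, 1, 2, 3, 5, 8, 13, 21, 34, 55, 89, 144, 233, 377, 610, 987, 1597, 2584, 4181, 6765, 10946, 17711, 28657, 46368, 75025, 121393, 196418, 317811, 514229, 832040, 1346269, 2178309, 3524578
F(33) = 3524578


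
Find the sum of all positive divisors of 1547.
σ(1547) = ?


Divisors of 1547: 1, 7, 13, 17, 91, 119, 221, 1547
Sum = 1 + 7 + 13 + 17 + 91 + 119 + 221 + 1547 = 2016

σ(1547) = 2016


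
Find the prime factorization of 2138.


2138 / 2 = 1069
1069 / 1069 = 1
2138 = 2 × 1069


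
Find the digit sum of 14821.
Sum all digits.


1 + 4 + 8 + 2 + 1 = 16


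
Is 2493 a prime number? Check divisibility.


2493 / 3 = 831 (exact division)
2493 is NOT prime.

No, 2493 is not prime
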